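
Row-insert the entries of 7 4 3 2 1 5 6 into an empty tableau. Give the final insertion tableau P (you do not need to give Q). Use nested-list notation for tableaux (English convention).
Insert 7: appended to row 1. P = [[7]].
Insert 4: 4 bumps 7 from row 1; 7 starts row 2. P = [[4], [7]].
Insert 3: 3 bumps 4 from row 1; 4 bumps 7 from row 2; 7 starts row 3. P = [[3], [4], [7]].
Insert 2: 2 bumps 3 from row 1; 3 bumps 4 from row 2; 4 bumps 7 from row 3; 7 starts row 4. P = [[2], [3], [4], [7]].
Insert 1: 1 bumps 2 from row 1; 2 bumps 3 from row 2; 3 bumps 4 from row 3; 4 bumps 7 from row 4; 7 starts row 5. P = [[1], [2], [3], [4], [7]].
Insert 5: appended to row 1. P = [[1, 5], [2], [3], [4], [7]].
Insert 6: appended to row 1. P = [[1, 5, 6], [2], [3], [4], [7]].

So P = [[1, 5, 6], [2], [3], [4], [7]].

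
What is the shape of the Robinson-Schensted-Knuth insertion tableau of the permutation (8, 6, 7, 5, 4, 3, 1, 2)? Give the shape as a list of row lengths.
[2, 2, 1, 1, 1, 1]

Row-insert each entry into an empty tableau.

After inserting 8: P = [[8]].
After inserting 6: P = [[6], [8]].
After inserting 7: P = [[6, 7], [8]].
After inserting 5: P = [[5, 7], [6], [8]].
After inserting 4: P = [[4, 7], [5], [6], [8]].
After inserting 3: P = [[3, 7], [4], [5], [6], [8]].
After inserting 1: P = [[1, 7], [3], [4], [5], [6], [8]].
After inserting 2: P = [[1, 2], [3, 7], [4], [5], [6], [8]].

The final insertion tableau P = [[1, 2], [3, 7], [4], [5], [6], [8]] has shape [2, 2, 1, 1, 1, 1].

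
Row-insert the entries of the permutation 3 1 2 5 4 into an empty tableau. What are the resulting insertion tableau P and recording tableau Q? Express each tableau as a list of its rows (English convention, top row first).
P = [[1, 2, 4], [3, 5]], Q = [[1, 3, 4], [2, 5]]

Insert each entry of the permutation into P by Schensted row insertion, recording in Q the position of each new cell.

Insert 3: appended to row 1. P = [[3]], Q = [[1]].
Insert 1: 1 bumps 3 from row 1; 3 starts row 2. P = [[1], [3]], Q = [[1], [2]].
Insert 2: appended to row 1. P = [[1, 2], [3]], Q = [[1, 3], [2]].
Insert 5: appended to row 1. P = [[1, 2, 5], [3]], Q = [[1, 3, 4], [2]].
Insert 4: 4 bumps 5 from row 1; 5 appends to row 2. P = [[1, 2, 4], [3, 5]], Q = [[1, 3, 4], [2, 5]].

So P = [[1, 2, 4], [3, 5]], Q = [[1, 3, 4], [2, 5]].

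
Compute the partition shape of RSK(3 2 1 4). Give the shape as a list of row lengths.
[2, 1, 1]

Row-insert each entry into an empty tableau.

After inserting 3: P = [[3]].
After inserting 2: P = [[2], [3]].
After inserting 1: P = [[1], [2], [3]].
After inserting 4: P = [[1, 4], [2], [3]].

The final insertion tableau P = [[1, 4], [2], [3]] has shape [2, 1, 1].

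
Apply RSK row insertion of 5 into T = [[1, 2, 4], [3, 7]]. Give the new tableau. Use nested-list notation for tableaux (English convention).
5 is larger than every entry of row 1, so it is appended to row 1. The new tableau is [[1, 2, 4, 5], [3, 7]].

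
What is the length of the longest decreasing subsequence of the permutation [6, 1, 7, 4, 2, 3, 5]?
3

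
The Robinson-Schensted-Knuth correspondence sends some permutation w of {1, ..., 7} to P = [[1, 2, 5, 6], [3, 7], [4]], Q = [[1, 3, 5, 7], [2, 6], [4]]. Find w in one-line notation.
4 1 3 2 7 5 6

Reverse the RSK construction: for i from n down to 1, find the cell of Q containing i, remove the entry at that cell from P, and reverse-bump it up through P; the value ejected from row 1 is w(i).

Step i=7: Q has 7 at row 1, column 4; remove that cell from P, ejecting 6. So w(7) = 6. P is now [[1, 2, 5], [3, 7], [4]].
Step i=6: Q has 6 at row 2, column 2; remove 7 from row 2 of P and reverse-bump: 7 enters row 1 and ejects 5. So w(6) = 5. P is now [[1, 2, 7], [3], [4]].
Step i=5: Q has 5 at row 1, column 3; remove that cell from P, ejecting 7. So w(5) = 7. P is now [[1, 2], [3], [4]].
Step i=4: Q has 4 at row 3, column 1; remove 4 from row 3 of P and reverse-bump: 4 enters row 2 and ejects 3; 3 enters row 1 and ejects 2. So w(4) = 2. P is now [[1, 3], [4]].
Step i=3: Q has 3 at row 1, column 2; remove that cell from P, ejecting 3. So w(3) = 3. P is now [[1], [4]].
Step i=2: Q has 2 at row 2, column 1; remove 4 from row 2 of P and reverse-bump: 4 enters row 1 and ejects 1. So w(2) = 1. P is now [[4]].
Step i=1: Q has 1 at row 1, column 1; remove that cell from P, ejecting 4. So w(1) = 4. P is now [].

So w = 4 1 3 2 7 5 6.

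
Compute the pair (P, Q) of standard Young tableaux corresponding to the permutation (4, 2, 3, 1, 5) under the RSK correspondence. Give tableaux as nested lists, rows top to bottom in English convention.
P = [[1, 3, 5], [2], [4]], Q = [[1, 3, 5], [2], [4]]

Insert each entry of the permutation into P by Schensted row insertion, recording in Q the position of each new cell.

After inserting 4: P = [[4]].
After inserting 2: P = [[2], [4]].
After inserting 3: P = [[2, 3], [4]].
After inserting 1: P = [[1, 3], [2], [4]].
After inserting 5: P = [[1, 3, 5], [2], [4]].

So P = [[1, 3, 5], [2], [4]], Q = [[1, 3, 5], [2], [4]].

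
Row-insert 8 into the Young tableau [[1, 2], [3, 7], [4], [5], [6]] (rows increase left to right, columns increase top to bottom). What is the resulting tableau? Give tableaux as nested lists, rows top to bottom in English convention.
8 is larger than every entry of row 1, so it is appended to row 1. The new tableau is [[1, 2, 8], [3, 7], [4], [5], [6]].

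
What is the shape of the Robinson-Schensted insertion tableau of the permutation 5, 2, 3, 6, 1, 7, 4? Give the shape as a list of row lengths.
RSK row insertion gives P = [[1, 3, 4, 7], [2, 6], [5]], which has shape [4, 2, 1].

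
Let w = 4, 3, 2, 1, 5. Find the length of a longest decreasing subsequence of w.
4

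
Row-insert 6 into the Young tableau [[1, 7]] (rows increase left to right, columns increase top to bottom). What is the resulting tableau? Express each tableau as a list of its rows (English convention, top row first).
In row 1, 6 replaces 7 (the leftmost entry greater than 6); 7 is bumped to row 2. 7 starts a new row 2. The new tableau is [[1, 6], [7]].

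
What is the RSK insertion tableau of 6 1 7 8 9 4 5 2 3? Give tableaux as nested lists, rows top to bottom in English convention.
P = [[1, 2, 3, 9], [4, 5, 8], [6, 7]]

Insert 6: appended to row 1. P = [[6]].
Insert 1: 1 bumps 6 from row 1; 6 starts row 2. P = [[1], [6]].
Insert 7: appended to row 1. P = [[1, 7], [6]].
Insert 8: appended to row 1. P = [[1, 7, 8], [6]].
Insert 9: appended to row 1. P = [[1, 7, 8, 9], [6]].
Insert 4: 4 bumps 7 from row 1; 7 appends to row 2. P = [[1, 4, 8, 9], [6, 7]].
Insert 5: 5 bumps 8 from row 1; 8 appends to row 2. P = [[1, 4, 5, 9], [6, 7, 8]].
Insert 2: 2 bumps 4 from row 1; 4 bumps 6 from row 2; 6 starts row 3. P = [[1, 2, 5, 9], [4, 7, 8], [6]].
Insert 3: 3 bumps 5 from row 1; 5 bumps 7 from row 2; 7 appends to row 3. P = [[1, 2, 3, 9], [4, 5, 8], [6, 7]].

So P = [[1, 2, 3, 9], [4, 5, 8], [6, 7]].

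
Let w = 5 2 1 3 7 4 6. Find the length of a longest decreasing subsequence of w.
3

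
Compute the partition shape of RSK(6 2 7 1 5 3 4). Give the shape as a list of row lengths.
[3, 2, 2]

Row-insert each entry into an empty tableau.

After inserting 6: P = [[6]].
After inserting 2: P = [[2], [6]].
After inserting 7: P = [[2, 7], [6]].
After inserting 1: P = [[1, 7], [2], [6]].
After inserting 5: P = [[1, 5], [2, 7], [6]].
After inserting 3: P = [[1, 3], [2, 5], [6, 7]].
After inserting 4: P = [[1, 3, 4], [2, 5], [6, 7]].

The final insertion tableau P = [[1, 3, 4], [2, 5], [6, 7]] has shape [3, 2, 2].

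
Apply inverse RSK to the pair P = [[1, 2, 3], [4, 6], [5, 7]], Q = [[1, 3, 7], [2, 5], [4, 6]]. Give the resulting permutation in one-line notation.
Reverse the RSK construction: for i from n down to 1, find the cell of Q containing i, remove the entry at that cell from P, and reverse-bump it up through P; the value ejected from row 1 is w(i).

Step i=7: Q has 7 at row 1, column 3; remove that cell from P, ejecting 3. So w(7) = 3. P is now [[1, 2], [4, 6], [5, 7]].
Step i=6: Q has 6 at row 3, column 2; remove 7 from row 3 of P and reverse-bump: 7 enters row 2 and ejects 6; 6 enters row 1 and ejects 2. So w(6) = 2. P is now [[1, 6], [4, 7], [5]].
Step i=5: Q has 5 at row 2, column 2; remove 7 from row 2 of P and reverse-bump: 7 enters row 1 and ejects 6. So w(5) = 6. P is now [[1, 7], [4], [5]].
Step i=4: Q has 4 at row 3, column 1; remove 5 from row 3 of P and reverse-bump: 5 enters row 2 and ejects 4; 4 enters row 1 and ejects 1. So w(4) = 1. P is now [[4, 7], [5]].
Step i=3: Q has 3 at row 1, column 2; remove that cell from P, ejecting 7. So w(3) = 7. P is now [[4], [5]].
Step i=2: Q has 2 at row 2, column 1; remove 5 from row 2 of P and reverse-bump: 5 enters row 1 and ejects 4. So w(2) = 4. P is now [[5]].
Step i=1: Q has 1 at row 1, column 1; remove that cell from P, ejecting 5. So w(1) = 5. P is now [].

So w = 5 4 7 1 6 2 3.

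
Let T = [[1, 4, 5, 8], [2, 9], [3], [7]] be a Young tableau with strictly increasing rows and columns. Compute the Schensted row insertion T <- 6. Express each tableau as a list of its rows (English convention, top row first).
[[1, 4, 5, 6], [2, 8], [3, 9], [7]]

In row 1, 6 replaces 8 (the leftmost entry greater than 6); 8 is bumped to row 2. In row 2, 8 replaces 9 (the leftmost entry greater than 8); 9 is bumped to row 3. 9 is appended to row 3. The new tableau is [[1, 4, 5, 6], [2, 8], [3, 9], [7]].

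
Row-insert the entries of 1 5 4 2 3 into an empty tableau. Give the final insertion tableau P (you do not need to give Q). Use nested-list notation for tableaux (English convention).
Insert 1: appended to row 1. P = [[1]].
Insert 5: appended to row 1. P = [[1, 5]].
Insert 4: 4 bumps 5 from row 1; 5 starts row 2. P = [[1, 4], [5]].
Insert 2: 2 bumps 4 from row 1; 4 bumps 5 from row 2; 5 starts row 3. P = [[1, 2], [4], [5]].
Insert 3: appended to row 1. P = [[1, 2, 3], [4], [5]].

So P = [[1, 2, 3], [4], [5]].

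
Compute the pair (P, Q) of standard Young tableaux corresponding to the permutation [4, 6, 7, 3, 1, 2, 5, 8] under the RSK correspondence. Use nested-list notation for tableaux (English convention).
P = [[1, 2, 5, 8], [3, 6, 7], [4]], Q = [[1, 2, 3, 8], [4, 6, 7], [5]]

Insert each entry of the permutation into P by Schensted row insertion, recording in Q the position of each new cell.

Insert 4: appended to row 1. P = [[4]].
Insert 6: appended to row 1. P = [[4, 6]].
Insert 7: appended to row 1. P = [[4, 6, 7]].
Insert 3: 3 bumps 4 from row 1; 4 starts row 2. P = [[3, 6, 7], [4]].
Insert 1: 1 bumps 3 from row 1; 3 bumps 4 from row 2; 4 starts row 3. P = [[1, 6, 7], [3], [4]].
Insert 2: 2 bumps 6 from row 1; 6 appends to row 2. P = [[1, 2, 7], [3, 6], [4]].
Insert 5: 5 bumps 7 from row 1; 7 appends to row 2. P = [[1, 2, 5], [3, 6, 7], [4]].
Insert 8: appended to row 1. P = [[1, 2, 5, 8], [3, 6, 7], [4]].

So P = [[1, 2, 5, 8], [3, 6, 7], [4]], Q = [[1, 2, 3, 8], [4, 6, 7], [5]].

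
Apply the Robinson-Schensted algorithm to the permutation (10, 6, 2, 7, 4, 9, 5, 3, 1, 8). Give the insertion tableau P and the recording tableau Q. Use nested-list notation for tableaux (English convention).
P = [[1, 3, 5, 8], [2, 7, 9], [4], [6], [10]], Q = [[1, 4, 6, 10], [2, 5, 7], [3], [8], [9]]

Insert each entry of the permutation into P by Schensted row insertion, recording in Q the position of each new cell.

Insert 10: appended to row 1. P = [[10]].
Insert 6: 6 bumps 10 from row 1; 10 starts row 2. P = [[6], [10]].
Insert 2: 2 bumps 6 from row 1; 6 bumps 10 from row 2; 10 starts row 3. P = [[2], [6], [10]].
Insert 7: appended to row 1. P = [[2, 7], [6], [10]].
Insert 4: 4 bumps 7 from row 1; 7 appends to row 2. P = [[2, 4], [6, 7], [10]].
Insert 9: appended to row 1. P = [[2, 4, 9], [6, 7], [10]].
Insert 5: 5 bumps 9 from row 1; 9 appends to row 2. P = [[2, 4, 5], [6, 7, 9], [10]].
Insert 3: 3 bumps 4 from row 1; 4 bumps 6 from row 2; 6 bumps 10 from row 3; 10 starts row 4. P = [[2, 3, 5], [4, 7, 9], [6], [10]].
Insert 1: 1 bumps 2 from row 1; 2 bumps 4 from row 2; 4 bumps 6 from row 3; 6 bumps 10 from row 4; 10 starts row 5. P = [[1, 3, 5], [2, 7, 9], [4], [6], [10]].
Insert 8: appended to row 1. P = [[1, 3, 5, 8], [2, 7, 9], [4], [6], [10]].

So P = [[1, 3, 5, 8], [2, 7, 9], [4], [6], [10]], Q = [[1, 4, 6, 10], [2, 5, 7], [3], [8], [9]].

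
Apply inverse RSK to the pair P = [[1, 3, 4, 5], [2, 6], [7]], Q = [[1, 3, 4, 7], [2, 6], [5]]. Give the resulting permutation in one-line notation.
Reverse RSK: for i = n, n-1, ..., 1, locate i in Q, remove the corresponding corner cell from P, and reverse-bump its entry up through P; the value ejected from row 1 is w(i).

So w = 7 2 3 6 1 4 5.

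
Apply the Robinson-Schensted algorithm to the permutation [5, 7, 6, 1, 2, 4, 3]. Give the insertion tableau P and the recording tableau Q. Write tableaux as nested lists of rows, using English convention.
P = [[1, 2, 3], [4, 6], [5], [7]], Q = [[1, 2, 6], [3, 5], [4], [7]]

Insert each entry of the permutation into P by Schensted row insertion, recording in Q the position of each new cell.

Insert 5: appended to row 1. P = [[5]].
Insert 7: appended to row 1. P = [[5, 7]].
Insert 6: 6 bumps 7 from row 1; 7 starts row 2. P = [[5, 6], [7]].
Insert 1: 1 bumps 5 from row 1; 5 bumps 7 from row 2; 7 starts row 3. P = [[1, 6], [5], [7]].
Insert 2: 2 bumps 6 from row 1; 6 appends to row 2. P = [[1, 2], [5, 6], [7]].
Insert 4: appended to row 1. P = [[1, 2, 4], [5, 6], [7]].
Insert 3: 3 bumps 4 from row 1; 4 bumps 5 from row 2; 5 bumps 7 from row 3; 7 starts row 4. P = [[1, 2, 3], [4, 6], [5], [7]].

So P = [[1, 2, 3], [4, 6], [5], [7]], Q = [[1, 2, 6], [3, 5], [4], [7]].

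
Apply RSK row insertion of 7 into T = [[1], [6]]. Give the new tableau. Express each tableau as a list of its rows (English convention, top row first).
[[1, 7], [6]]

7 is larger than every entry of row 1, so it is appended to row 1. The new tableau is [[1, 7], [6]].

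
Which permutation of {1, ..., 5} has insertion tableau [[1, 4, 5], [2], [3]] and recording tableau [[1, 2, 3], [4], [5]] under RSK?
Reverse the RSK construction: for i from n down to 1, find the cell of Q containing i, remove the entry at that cell from P, and reverse-bump it up through P; the value ejected from row 1 is w(i).

Step i=5: Q has 5 at row 3, column 1; remove 3 from row 3 of P and reverse-bump: 3 enters row 2 and ejects 2; 2 enters row 1 and ejects 1. So w(5) = 1. P is now [[2, 4, 5], [3]].
Step i=4: Q has 4 at row 2, column 1; remove 3 from row 2 of P and reverse-bump: 3 enters row 1 and ejects 2. So w(4) = 2. P is now [[3, 4, 5]].
Step i=3: Q has 3 at row 1, column 3; remove that cell from P, ejecting 5. So w(3) = 5. P is now [[3, 4]].
Step i=2: Q has 2 at row 1, column 2; remove that cell from P, ejecting 4. So w(2) = 4. P is now [[3]].
Step i=1: Q has 1 at row 1, column 1; remove that cell from P, ejecting 3. So w(1) = 3. P is now [].

So w = 3 4 5 2 1.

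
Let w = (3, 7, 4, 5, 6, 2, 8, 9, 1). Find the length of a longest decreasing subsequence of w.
4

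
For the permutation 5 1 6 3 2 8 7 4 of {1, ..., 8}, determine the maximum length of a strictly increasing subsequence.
3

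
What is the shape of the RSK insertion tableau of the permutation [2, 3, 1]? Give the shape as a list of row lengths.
Row-insert each entry into an empty tableau.

After inserting 2: P = [[2]].
After inserting 3: P = [[2, 3]].
After inserting 1: P = [[1, 3], [2]].

The final insertion tableau P = [[1, 3], [2]] has shape [2, 1].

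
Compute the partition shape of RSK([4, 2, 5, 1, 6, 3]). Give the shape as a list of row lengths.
[3, 2, 1]

Row-insert each entry into an empty tableau.

After inserting 4: P = [[4]].
After inserting 2: P = [[2], [4]].
After inserting 5: P = [[2, 5], [4]].
After inserting 1: P = [[1, 5], [2], [4]].
After inserting 6: P = [[1, 5, 6], [2], [4]].
After inserting 3: P = [[1, 3, 6], [2, 5], [4]].

The final insertion tableau P = [[1, 3, 6], [2, 5], [4]] has shape [3, 2, 1].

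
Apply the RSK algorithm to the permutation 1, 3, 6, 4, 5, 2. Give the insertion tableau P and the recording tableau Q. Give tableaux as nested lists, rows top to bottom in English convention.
Insert each entry of the permutation into P by Schensted row insertion, recording in Q the position of each new cell.

Insert 1: appended to row 1. P = [[1]].
Insert 3: appended to row 1. P = [[1, 3]].
Insert 6: appended to row 1. P = [[1, 3, 6]].
Insert 4: 4 bumps 6 from row 1; 6 starts row 2. P = [[1, 3, 4], [6]].
Insert 5: appended to row 1. P = [[1, 3, 4, 5], [6]].
Insert 2: 2 bumps 3 from row 1; 3 bumps 6 from row 2; 6 starts row 3. P = [[1, 2, 4, 5], [3], [6]].

So P = [[1, 2, 4, 5], [3], [6]], Q = [[1, 2, 3, 5], [4], [6]].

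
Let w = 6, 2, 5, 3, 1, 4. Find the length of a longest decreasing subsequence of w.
4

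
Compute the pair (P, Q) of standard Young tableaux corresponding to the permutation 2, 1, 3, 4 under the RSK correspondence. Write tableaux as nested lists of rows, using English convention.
Insert each entry of the permutation into P by Schensted row insertion, recording in Q the position of each new cell.

Insert 2: appended to row 1. P = [[2]], Q = [[1]].
Insert 1: 1 bumps 2 from row 1; 2 starts row 2. P = [[1], [2]], Q = [[1], [2]].
Insert 3: appended to row 1. P = [[1, 3], [2]], Q = [[1, 3], [2]].
Insert 4: appended to row 1. P = [[1, 3, 4], [2]], Q = [[1, 3, 4], [2]].

So P = [[1, 3, 4], [2]], Q = [[1, 3, 4], [2]].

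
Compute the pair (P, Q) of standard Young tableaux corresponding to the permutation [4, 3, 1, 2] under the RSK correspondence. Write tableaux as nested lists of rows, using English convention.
P = [[1, 2], [3], [4]], Q = [[1, 4], [2], [3]]

Insert each entry of the permutation into P by Schensted row insertion, recording in Q the position of each new cell.

Insert 4: appended to row 1. P = [[4]], Q = [[1]].
Insert 3: 3 bumps 4 from row 1; 4 starts row 2. P = [[3], [4]], Q = [[1], [2]].
Insert 1: 1 bumps 3 from row 1; 3 bumps 4 from row 2; 4 starts row 3. P = [[1], [3], [4]], Q = [[1], [2], [3]].
Insert 2: appended to row 1. P = [[1, 2], [3], [4]], Q = [[1, 4], [2], [3]].

So P = [[1, 2], [3], [4]], Q = [[1, 4], [2], [3]].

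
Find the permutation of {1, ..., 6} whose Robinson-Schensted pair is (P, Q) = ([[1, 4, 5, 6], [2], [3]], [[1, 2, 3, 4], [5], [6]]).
Reverse RSK: for i = n, n-1, ..., 1, locate i in Q, remove the corresponding corner cell from P, and reverse-bump its entry up through P; the value ejected from row 1 is w(i).

So w = 3 4 5 6 2 1.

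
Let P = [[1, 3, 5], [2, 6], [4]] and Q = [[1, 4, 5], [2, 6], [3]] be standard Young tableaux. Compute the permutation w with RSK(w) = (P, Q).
4 2 1 3 6 5

Reverse the RSK construction: for i from n down to 1, find the cell of Q containing i, remove the entry at that cell from P, and reverse-bump it up through P; the value ejected from row 1 is w(i).

Step i=6: Q has 6 at row 2, column 2; remove 6 from row 2 of P and reverse-bump: 6 enters row 1 and ejects 5. So w(6) = 5. P is now [[1, 3, 6], [2], [4]].
Step i=5: Q has 5 at row 1, column 3; remove that cell from P, ejecting 6. So w(5) = 6. P is now [[1, 3], [2], [4]].
Step i=4: Q has 4 at row 1, column 2; remove that cell from P, ejecting 3. So w(4) = 3. P is now [[1], [2], [4]].
Step i=3: Q has 3 at row 3, column 1; remove 4 from row 3 of P and reverse-bump: 4 enters row 2 and ejects 2; 2 enters row 1 and ejects 1. So w(3) = 1. P is now [[2], [4]].
Step i=2: Q has 2 at row 2, column 1; remove 4 from row 2 of P and reverse-bump: 4 enters row 1 and ejects 2. So w(2) = 2. P is now [[4]].
Step i=1: Q has 1 at row 1, column 1; remove that cell from P, ejecting 4. So w(1) = 4. P is now [].

So w = 4 2 1 3 6 5.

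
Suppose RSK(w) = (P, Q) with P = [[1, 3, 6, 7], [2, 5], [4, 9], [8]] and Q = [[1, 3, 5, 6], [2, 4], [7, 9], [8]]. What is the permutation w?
8 4 9 5 6 7 2 1 3

Reverse the RSK construction: for i from n down to 1, find the cell of Q containing i, remove the entry at that cell from P, and reverse-bump it up through P; the value ejected from row 1 is w(i).

Step i=9: Q has 9 at row 3, column 2; remove 9 from row 3 of P and reverse-bump: 9 enters row 2 and ejects 5; 5 enters row 1 and ejects 3. So w(9) = 3. P is now [[1, 5, 6, 7], [2, 9], [4], [8]].
Step i=8: Q has 8 at row 4, column 1; remove 8 from row 4 of P and reverse-bump: 8 enters row 3 and ejects 4; 4 enters row 2 and ejects 2; 2 enters row 1 and ejects 1. So w(8) = 1. P is now [[2, 5, 6, 7], [4, 9], [8]].
Step i=7: Q has 7 at row 3, column 1; remove 8 from row 3 of P and reverse-bump: 8 enters row 2 and ejects 4; 4 enters row 1 and ejects 2. So w(7) = 2. P is now [[4, 5, 6, 7], [8, 9]].
Step i=6: Q has 6 at row 1, column 4; remove that cell from P, ejecting 7. So w(6) = 7. P is now [[4, 5, 6], [8, 9]].
Step i=5: Q has 5 at row 1, column 3; remove that cell from P, ejecting 6. So w(5) = 6. P is now [[4, 5], [8, 9]].
Step i=4: Q has 4 at row 2, column 2; remove 9 from row 2 of P and reverse-bump: 9 enters row 1 and ejects 5. So w(4) = 5. P is now [[4, 9], [8]].
Step i=3: Q has 3 at row 1, column 2; remove that cell from P, ejecting 9. So w(3) = 9. P is now [[4], [8]].
Step i=2: Q has 2 at row 2, column 1; remove 8 from row 2 of P and reverse-bump: 8 enters row 1 and ejects 4. So w(2) = 4. P is now [[8]].
Step i=1: Q has 1 at row 1, column 1; remove that cell from P, ejecting 8. So w(1) = 8. P is now [].

So w = 8 4 9 5 6 7 2 1 3.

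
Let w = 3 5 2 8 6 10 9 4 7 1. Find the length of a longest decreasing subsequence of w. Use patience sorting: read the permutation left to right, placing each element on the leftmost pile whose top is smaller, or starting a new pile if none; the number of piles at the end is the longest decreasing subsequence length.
4

3: new pile. tops = [3]
5: onto pile 1 (replacing 3). tops = [5]
2: new pile. tops = [5, 2]
8: onto pile 1 (replacing 5). tops = [8, 2]
6: onto pile 2 (replacing 2). tops = [8, 6]
10: onto pile 1 (replacing 8). tops = [10, 6]
9: onto pile 2 (replacing 6). tops = [10, 9]
4: new pile. tops = [10, 9, 4]
7: onto pile 3 (replacing 4). tops = [10, 9, 7]
1: new pile. tops = [10, 9, 7, 1]

4 piles, so the longest decreasing subsequence has length 4.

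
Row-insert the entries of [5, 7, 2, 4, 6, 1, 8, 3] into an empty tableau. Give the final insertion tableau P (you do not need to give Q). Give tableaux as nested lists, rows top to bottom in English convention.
Insert 5: appended to row 1. P = [[5]].
Insert 7: appended to row 1. P = [[5, 7]].
Insert 2: 2 bumps 5 from row 1; 5 starts row 2. P = [[2, 7], [5]].
Insert 4: 4 bumps 7 from row 1; 7 appends to row 2. P = [[2, 4], [5, 7]].
Insert 6: appended to row 1. P = [[2, 4, 6], [5, 7]].
Insert 1: 1 bumps 2 from row 1; 2 bumps 5 from row 2; 5 starts row 3. P = [[1, 4, 6], [2, 7], [5]].
Insert 8: appended to row 1. P = [[1, 4, 6, 8], [2, 7], [5]].
Insert 3: 3 bumps 4 from row 1; 4 bumps 7 from row 2; 7 appends to row 3. P = [[1, 3, 6, 8], [2, 4], [5, 7]].

So P = [[1, 3, 6, 8], [2, 4], [5, 7]].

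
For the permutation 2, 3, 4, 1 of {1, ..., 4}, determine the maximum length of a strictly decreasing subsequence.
2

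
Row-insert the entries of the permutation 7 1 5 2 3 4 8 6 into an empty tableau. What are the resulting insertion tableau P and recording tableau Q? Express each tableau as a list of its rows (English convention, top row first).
P = [[1, 2, 3, 4, 6], [5, 8], [7]], Q = [[1, 3, 5, 6, 7], [2, 8], [4]]

Insert each entry of the permutation into P by Schensted row insertion, recording in Q the position of each new cell.

After inserting 7: P = [[7]].
After inserting 1: P = [[1], [7]].
After inserting 5: P = [[1, 5], [7]].
After inserting 2: P = [[1, 2], [5], [7]].
After inserting 3: P = [[1, 2, 3], [5], [7]].
After inserting 4: P = [[1, 2, 3, 4], [5], [7]].
After inserting 8: P = [[1, 2, 3, 4, 8], [5], [7]].
After inserting 6: P = [[1, 2, 3, 4, 6], [5, 8], [7]].

So P = [[1, 2, 3, 4, 6], [5, 8], [7]], Q = [[1, 3, 5, 6, 7], [2, 8], [4]].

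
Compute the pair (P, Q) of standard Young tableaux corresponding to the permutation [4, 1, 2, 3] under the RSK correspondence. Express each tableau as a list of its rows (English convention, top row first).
P = [[1, 2, 3], [4]], Q = [[1, 3, 4], [2]]

Insert each entry of the permutation into P by Schensted row insertion, recording in Q the position of each new cell.

After inserting 4: P = [[4]].
After inserting 1: P = [[1], [4]].
After inserting 2: P = [[1, 2], [4]].
After inserting 3: P = [[1, 2, 3], [4]].

So P = [[1, 2, 3], [4]], Q = [[1, 3, 4], [2]].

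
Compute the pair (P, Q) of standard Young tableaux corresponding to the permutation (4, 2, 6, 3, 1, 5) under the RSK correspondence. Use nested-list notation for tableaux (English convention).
P = [[1, 3, 5], [2, 6], [4]], Q = [[1, 3, 6], [2, 4], [5]]

Insert each entry of the permutation into P by Schensted row insertion, recording in Q the position of each new cell.

Insert 4: appended to row 1. P = [[4]].
Insert 2: 2 bumps 4 from row 1; 4 starts row 2. P = [[2], [4]].
Insert 6: appended to row 1. P = [[2, 6], [4]].
Insert 3: 3 bumps 6 from row 1; 6 appends to row 2. P = [[2, 3], [4, 6]].
Insert 1: 1 bumps 2 from row 1; 2 bumps 4 from row 2; 4 starts row 3. P = [[1, 3], [2, 6], [4]].
Insert 5: appended to row 1. P = [[1, 3, 5], [2, 6], [4]].

So P = [[1, 3, 5], [2, 6], [4]], Q = [[1, 3, 6], [2, 4], [5]].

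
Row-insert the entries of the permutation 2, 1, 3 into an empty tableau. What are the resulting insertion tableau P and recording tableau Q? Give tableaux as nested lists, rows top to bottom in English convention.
Insert each entry of the permutation into P by Schensted row insertion, recording in Q the position of each new cell.

After inserting 2: P = [[2]].
After inserting 1: P = [[1], [2]].
After inserting 3: P = [[1, 3], [2]].

So P = [[1, 3], [2]], Q = [[1, 3], [2]].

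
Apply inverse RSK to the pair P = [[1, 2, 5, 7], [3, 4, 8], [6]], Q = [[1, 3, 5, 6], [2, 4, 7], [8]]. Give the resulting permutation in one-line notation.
3 1 6 4 5 8 7 2

Reverse the RSK construction: for i from n down to 1, find the cell of Q containing i, remove the entry at that cell from P, and reverse-bump it up through P; the value ejected from row 1 is w(i).

Step i=8: Q has 8 at row 3, column 1; remove 6 from row 3 of P and reverse-bump: 6 enters row 2 and ejects 4; 4 enters row 1 and ejects 2. So w(8) = 2. P is now [[1, 4, 5, 7], [3, 6, 8]].
Step i=7: Q has 7 at row 2, column 3; remove 8 from row 2 of P and reverse-bump: 8 enters row 1 and ejects 7. So w(7) = 7. P is now [[1, 4, 5, 8], [3, 6]].
Step i=6: Q has 6 at row 1, column 4; remove that cell from P, ejecting 8. So w(6) = 8. P is now [[1, 4, 5], [3, 6]].
Step i=5: Q has 5 at row 1, column 3; remove that cell from P, ejecting 5. So w(5) = 5. P is now [[1, 4], [3, 6]].
Step i=4: Q has 4 at row 2, column 2; remove 6 from row 2 of P and reverse-bump: 6 enters row 1 and ejects 4. So w(4) = 4. P is now [[1, 6], [3]].
Step i=3: Q has 3 at row 1, column 2; remove that cell from P, ejecting 6. So w(3) = 6. P is now [[1], [3]].
Step i=2: Q has 2 at row 2, column 1; remove 3 from row 2 of P and reverse-bump: 3 enters row 1 and ejects 1. So w(2) = 1. P is now [[3]].
Step i=1: Q has 1 at row 1, column 1; remove that cell from P, ejecting 3. So w(1) = 3. P is now [].

So w = 3 1 6 4 5 8 7 2.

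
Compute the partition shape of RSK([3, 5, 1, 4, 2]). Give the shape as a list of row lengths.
RSK row insertion gives P = [[1, 2], [3, 4], [5]], which has shape [2, 2, 1].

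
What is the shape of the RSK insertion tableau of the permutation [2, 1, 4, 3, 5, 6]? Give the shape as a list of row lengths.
RSK row insertion gives P = [[1, 3, 5, 6], [2, 4]], which has shape [4, 2].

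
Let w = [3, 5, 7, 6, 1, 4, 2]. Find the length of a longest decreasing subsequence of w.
4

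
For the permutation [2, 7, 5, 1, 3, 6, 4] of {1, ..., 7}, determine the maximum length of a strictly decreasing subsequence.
3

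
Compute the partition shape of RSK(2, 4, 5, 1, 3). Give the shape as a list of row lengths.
[3, 2]

Row-insert each entry into an empty tableau.

After inserting 2: P = [[2]].
After inserting 4: P = [[2, 4]].
After inserting 5: P = [[2, 4, 5]].
After inserting 1: P = [[1, 4, 5], [2]].
After inserting 3: P = [[1, 3, 5], [2, 4]].

The final insertion tableau P = [[1, 3, 5], [2, 4]] has shape [3, 2].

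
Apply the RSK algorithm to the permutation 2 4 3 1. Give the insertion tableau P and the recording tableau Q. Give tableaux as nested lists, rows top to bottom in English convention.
Insert each entry of the permutation into P by Schensted row insertion, recording in Q the position of each new cell.

Insert 2: appended to row 1. P = [[2]].
Insert 4: appended to row 1. P = [[2, 4]].
Insert 3: 3 bumps 4 from row 1; 4 starts row 2. P = [[2, 3], [4]].
Insert 1: 1 bumps 2 from row 1; 2 bumps 4 from row 2; 4 starts row 3. P = [[1, 3], [2], [4]].

So P = [[1, 3], [2], [4]], Q = [[1, 2], [3], [4]].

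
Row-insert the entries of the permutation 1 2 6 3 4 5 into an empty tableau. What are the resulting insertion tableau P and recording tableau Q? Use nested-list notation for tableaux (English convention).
P = [[1, 2, 3, 4, 5], [6]], Q = [[1, 2, 3, 5, 6], [4]]

Insert each entry of the permutation into P by Schensted row insertion, recording in Q the position of each new cell.

Insert 1: appended to row 1. P = [[1]].
Insert 2: appended to row 1. P = [[1, 2]].
Insert 6: appended to row 1. P = [[1, 2, 6]].
Insert 3: 3 bumps 6 from row 1; 6 starts row 2. P = [[1, 2, 3], [6]].
Insert 4: appended to row 1. P = [[1, 2, 3, 4], [6]].
Insert 5: appended to row 1. P = [[1, 2, 3, 4, 5], [6]].

So P = [[1, 2, 3, 4, 5], [6]], Q = [[1, 2, 3, 5, 6], [4]].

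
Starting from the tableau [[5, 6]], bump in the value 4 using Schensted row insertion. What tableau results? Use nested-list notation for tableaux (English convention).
In row 1, 4 replaces 5 (the leftmost entry greater than 4); 5 is bumped to row 2. 5 starts a new row 2. The new tableau is [[4, 6], [5]].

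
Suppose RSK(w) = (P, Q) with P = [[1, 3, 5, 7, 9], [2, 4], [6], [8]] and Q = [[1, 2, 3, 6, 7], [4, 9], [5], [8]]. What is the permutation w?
Reverse the RSK construction: for i from n down to 1, find the cell of Q containing i, remove the entry at that cell from P, and reverse-bump it up through P; the value ejected from row 1 is w(i).

Step i=9: Q has 9 at row 2, column 2; remove 4 from row 2 of P and reverse-bump: 4 enters row 1 and ejects 3. So w(9) = 3. P is now [[1, 4, 5, 7, 9], [2], [6], [8]].
Step i=8: Q has 8 at row 4, column 1; remove 8 from row 4 of P and reverse-bump: 8 enters row 3 and ejects 6; 6 enters row 2 and ejects 2; 2 enters row 1 and ejects 1. So w(8) = 1. P is now [[2, 4, 5, 7, 9], [6], [8]].
Step i=7: Q has 7 at row 1, column 5; remove that cell from P, ejecting 9. So w(7) = 9. P is now [[2, 4, 5, 7], [6], [8]].
Step i=6: Q has 6 at row 1, column 4; remove that cell from P, ejecting 7. So w(6) = 7. P is now [[2, 4, 5], [6], [8]].
Step i=5: Q has 5 at row 3, column 1; remove 8 from row 3 of P and reverse-bump: 8 enters row 2 and ejects 6; 6 enters row 1 and ejects 5. So w(5) = 5. P is now [[2, 4, 6], [8]].
Step i=4: Q has 4 at row 2, column 1; remove 8 from row 2 of P and reverse-bump: 8 enters row 1 and ejects 6. So w(4) = 6. P is now [[2, 4, 8]].
Step i=3: Q has 3 at row 1, column 3; remove that cell from P, ejecting 8. So w(3) = 8. P is now [[2, 4]].
Step i=2: Q has 2 at row 1, column 2; remove that cell from P, ejecting 4. So w(2) = 4. P is now [[2]].
Step i=1: Q has 1 at row 1, column 1; remove that cell from P, ejecting 2. So w(1) = 2. P is now [].

So w = 2 4 8 6 5 7 9 1 3.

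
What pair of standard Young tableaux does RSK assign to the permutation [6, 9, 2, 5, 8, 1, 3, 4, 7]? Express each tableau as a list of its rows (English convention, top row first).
P = [[1, 3, 4, 7], [2, 5, 8], [6, 9]], Q = [[1, 2, 5, 9], [3, 4, 8], [6, 7]]

Insert each entry of the permutation into P by Schensted row insertion, recording in Q the position of each new cell.

After inserting 6: P = [[6]].
After inserting 9: P = [[6, 9]].
After inserting 2: P = [[2, 9], [6]].
After inserting 5: P = [[2, 5], [6, 9]].
After inserting 8: P = [[2, 5, 8], [6, 9]].
After inserting 1: P = [[1, 5, 8], [2, 9], [6]].
After inserting 3: P = [[1, 3, 8], [2, 5], [6, 9]].
After inserting 4: P = [[1, 3, 4], [2, 5, 8], [6, 9]].
After inserting 7: P = [[1, 3, 4, 7], [2, 5, 8], [6, 9]].

So P = [[1, 3, 4, 7], [2, 5, 8], [6, 9]], Q = [[1, 2, 5, 9], [3, 4, 8], [6, 7]].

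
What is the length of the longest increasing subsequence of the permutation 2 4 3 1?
2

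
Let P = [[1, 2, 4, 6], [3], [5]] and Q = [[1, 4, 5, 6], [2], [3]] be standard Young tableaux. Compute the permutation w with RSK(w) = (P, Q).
5 3 1 2 4 6

Reverse the RSK construction: for i from n down to 1, find the cell of Q containing i, remove the entry at that cell from P, and reverse-bump it up through P; the value ejected from row 1 is w(i).

Step i=6: Q has 6 at row 1, column 4; remove that cell from P, ejecting 6. So w(6) = 6. P is now [[1, 2, 4], [3], [5]].
Step i=5: Q has 5 at row 1, column 3; remove that cell from P, ejecting 4. So w(5) = 4. P is now [[1, 2], [3], [5]].
Step i=4: Q has 4 at row 1, column 2; remove that cell from P, ejecting 2. So w(4) = 2. P is now [[1], [3], [5]].
Step i=3: Q has 3 at row 3, column 1; remove 5 from row 3 of P and reverse-bump: 5 enters row 2 and ejects 3; 3 enters row 1 and ejects 1. So w(3) = 1. P is now [[3], [5]].
Step i=2: Q has 2 at row 2, column 1; remove 5 from row 2 of P and reverse-bump: 5 enters row 1 and ejects 3. So w(2) = 3. P is now [[5]].
Step i=1: Q has 1 at row 1, column 1; remove that cell from P, ejecting 5. So w(1) = 5. P is now [].

So w = 5 3 1 2 4 6.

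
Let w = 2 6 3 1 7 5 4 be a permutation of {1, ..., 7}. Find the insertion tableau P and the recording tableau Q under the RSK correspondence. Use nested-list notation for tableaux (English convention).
Insert each entry of the permutation into P by Schensted row insertion, recording in Q the position of each new cell.

After inserting 2: P = [[2]].
After inserting 6: P = [[2, 6]].
After inserting 3: P = [[2, 3], [6]].
After inserting 1: P = [[1, 3], [2], [6]].
After inserting 7: P = [[1, 3, 7], [2], [6]].
After inserting 5: P = [[1, 3, 5], [2, 7], [6]].
After inserting 4: P = [[1, 3, 4], [2, 5], [6, 7]].

So P = [[1, 3, 4], [2, 5], [6, 7]], Q = [[1, 2, 5], [3, 6], [4, 7]].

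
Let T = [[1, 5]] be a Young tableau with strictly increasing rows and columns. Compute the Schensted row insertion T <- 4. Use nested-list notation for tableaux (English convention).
In row 1, 4 replaces 5 (the leftmost entry greater than 4); 5 is bumped to row 2. 5 starts a new row 2. The new tableau is [[1, 4], [5]].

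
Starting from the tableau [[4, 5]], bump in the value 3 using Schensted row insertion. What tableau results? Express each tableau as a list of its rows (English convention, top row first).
[[3, 5], [4]]

In row 1, 3 replaces 4 (the leftmost entry greater than 3); 4 is bumped to row 2. 4 starts a new row 2. The new tableau is [[3, 5], [4]].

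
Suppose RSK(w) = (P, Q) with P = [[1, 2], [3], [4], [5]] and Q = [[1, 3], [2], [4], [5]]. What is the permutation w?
5 1 4 3 2

Reverse RSK: for i = n, n-1, ..., 1, locate i in Q, remove the corresponding corner cell from P, and reverse-bump its entry up through P; the value ejected from row 1 is w(i).

So w = 5 1 4 3 2.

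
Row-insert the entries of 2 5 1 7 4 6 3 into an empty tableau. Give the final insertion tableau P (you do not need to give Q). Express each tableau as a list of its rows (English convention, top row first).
Insert 2: appended to row 1. P = [[2]].
Insert 5: appended to row 1. P = [[2, 5]].
Insert 1: 1 bumps 2 from row 1; 2 starts row 2. P = [[1, 5], [2]].
Insert 7: appended to row 1. P = [[1, 5, 7], [2]].
Insert 4: 4 bumps 5 from row 1; 5 appends to row 2. P = [[1, 4, 7], [2, 5]].
Insert 6: 6 bumps 7 from row 1; 7 appends to row 2. P = [[1, 4, 6], [2, 5, 7]].
Insert 3: 3 bumps 4 from row 1; 4 bumps 5 from row 2; 5 starts row 3. P = [[1, 3, 6], [2, 4, 7], [5]].

So P = [[1, 3, 6], [2, 4, 7], [5]].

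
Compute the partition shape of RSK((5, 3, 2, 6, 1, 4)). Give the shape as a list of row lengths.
Row-insert each entry into an empty tableau.

After inserting 5: P = [[5]].
After inserting 3: P = [[3], [5]].
After inserting 2: P = [[2], [3], [5]].
After inserting 6: P = [[2, 6], [3], [5]].
After inserting 1: P = [[1, 6], [2], [3], [5]].
After inserting 4: P = [[1, 4], [2, 6], [3], [5]].

The final insertion tableau P = [[1, 4], [2, 6], [3], [5]] has shape [2, 2, 1, 1].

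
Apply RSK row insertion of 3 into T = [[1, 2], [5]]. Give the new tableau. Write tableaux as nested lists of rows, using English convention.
[[1, 2, 3], [5]]

3 is larger than every entry of row 1, so it is appended to row 1. The new tableau is [[1, 2, 3], [5]].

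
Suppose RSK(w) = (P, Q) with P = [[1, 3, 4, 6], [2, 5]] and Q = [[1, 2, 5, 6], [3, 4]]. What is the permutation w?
2 5 1 3 4 6

Reverse the RSK construction: for i from n down to 1, find the cell of Q containing i, remove the entry at that cell from P, and reverse-bump it up through P; the value ejected from row 1 is w(i).

Step i=6: Q has 6 at row 1, column 4; remove that cell from P, ejecting 6. So w(6) = 6. P is now [[1, 3, 4], [2, 5]].
Step i=5: Q has 5 at row 1, column 3; remove that cell from P, ejecting 4. So w(5) = 4. P is now [[1, 3], [2, 5]].
Step i=4: Q has 4 at row 2, column 2; remove 5 from row 2 of P and reverse-bump: 5 enters row 1 and ejects 3. So w(4) = 3. P is now [[1, 5], [2]].
Step i=3: Q has 3 at row 2, column 1; remove 2 from row 2 of P and reverse-bump: 2 enters row 1 and ejects 1. So w(3) = 1. P is now [[2, 5]].
Step i=2: Q has 2 at row 1, column 2; remove that cell from P, ejecting 5. So w(2) = 5. P is now [[2]].
Step i=1: Q has 1 at row 1, column 1; remove that cell from P, ejecting 2. So w(1) = 2. P is now [].

So w = 2 5 1 3 4 6.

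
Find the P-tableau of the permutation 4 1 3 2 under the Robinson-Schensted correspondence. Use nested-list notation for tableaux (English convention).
After inserting 4: P = [[4]].
After inserting 1: P = [[1], [4]].
After inserting 3: P = [[1, 3], [4]].
After inserting 2: P = [[1, 2], [3], [4]].

So P = [[1, 2], [3], [4]].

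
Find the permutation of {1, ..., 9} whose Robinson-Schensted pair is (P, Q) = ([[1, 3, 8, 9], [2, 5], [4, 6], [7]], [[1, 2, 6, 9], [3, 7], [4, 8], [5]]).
Reverse the RSK construction: for i from n down to 1, find the cell of Q containing i, remove the entry at that cell from P, and reverse-bump it up through P; the value ejected from row 1 is w(i).

Step i=9: Q has 9 at row 1, column 4; remove that cell from P, ejecting 9. So w(9) = 9. P is now [[1, 3, 8], [2, 5], [4, 6], [7]].
Step i=8: Q has 8 at row 3, column 2; remove 6 from row 3 of P and reverse-bump: 6 enters row 2 and ejects 5; 5 enters row 1 and ejects 3. So w(8) = 3. P is now [[1, 5, 8], [2, 6], [4], [7]].
Step i=7: Q has 7 at row 2, column 2; remove 6 from row 2 of P and reverse-bump: 6 enters row 1 and ejects 5. So w(7) = 5. P is now [[1, 6, 8], [2], [4], [7]].
Step i=6: Q has 6 at row 1, column 3; remove that cell from P, ejecting 8. So w(6) = 8. P is now [[1, 6], [2], [4], [7]].
Step i=5: Q has 5 at row 4, column 1; remove 7 from row 4 of P and reverse-bump: 7 enters row 3 and ejects 4; 4 enters row 2 and ejects 2; 2 enters row 1 and ejects 1. So w(5) = 1. P is now [[2, 6], [4], [7]].
Step i=4: Q has 4 at row 3, column 1; remove 7 from row 3 of P and reverse-bump: 7 enters row 2 and ejects 4; 4 enters row 1 and ejects 2. So w(4) = 2. P is now [[4, 6], [7]].
Step i=3: Q has 3 at row 2, column 1; remove 7 from row 2 of P and reverse-bump: 7 enters row 1 and ejects 6. So w(3) = 6. P is now [[4, 7]].
Step i=2: Q has 2 at row 1, column 2; remove that cell from P, ejecting 7. So w(2) = 7. P is now [[4]].
Step i=1: Q has 1 at row 1, column 1; remove that cell from P, ejecting 4. So w(1) = 4. P is now [].

So w = 4 7 6 2 1 8 5 3 9.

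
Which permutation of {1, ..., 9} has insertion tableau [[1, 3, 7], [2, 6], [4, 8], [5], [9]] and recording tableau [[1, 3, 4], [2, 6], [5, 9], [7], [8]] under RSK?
9 5 6 8 4 7 2 1 3

Reverse the RSK construction: for i from n down to 1, find the cell of Q containing i, remove the entry at that cell from P, and reverse-bump it up through P; the value ejected from row 1 is w(i).

Step i=9: Q has 9 at row 3, column 2; remove 8 from row 3 of P and reverse-bump: 8 enters row 2 and ejects 6; 6 enters row 1 and ejects 3. So w(9) = 3. P is now [[1, 6, 7], [2, 8], [4], [5], [9]].
Step i=8: Q has 8 at row 5, column 1; remove 9 from row 5 of P and reverse-bump: 9 enters row 4 and ejects 5; 5 enters row 3 and ejects 4; 4 enters row 2 and ejects 2; 2 enters row 1 and ejects 1. So w(8) = 1. P is now [[2, 6, 7], [4, 8], [5], [9]].
Step i=7: Q has 7 at row 4, column 1; remove 9 from row 4 of P and reverse-bump: 9 enters row 3 and ejects 5; 5 enters row 2 and ejects 4; 4 enters row 1 and ejects 2. So w(7) = 2. P is now [[4, 6, 7], [5, 8], [9]].
Step i=6: Q has 6 at row 2, column 2; remove 8 from row 2 of P and reverse-bump: 8 enters row 1 and ejects 7. So w(6) = 7. P is now [[4, 6, 8], [5], [9]].
Step i=5: Q has 5 at row 3, column 1; remove 9 from row 3 of P and reverse-bump: 9 enters row 2 and ejects 5; 5 enters row 1 and ejects 4. So w(5) = 4. P is now [[5, 6, 8], [9]].
Step i=4: Q has 4 at row 1, column 3; remove that cell from P, ejecting 8. So w(4) = 8. P is now [[5, 6], [9]].
Step i=3: Q has 3 at row 1, column 2; remove that cell from P, ejecting 6. So w(3) = 6. P is now [[5], [9]].
Step i=2: Q has 2 at row 2, column 1; remove 9 from row 2 of P and reverse-bump: 9 enters row 1 and ejects 5. So w(2) = 5. P is now [[9]].
Step i=1: Q has 1 at row 1, column 1; remove that cell from P, ejecting 9. So w(1) = 9. P is now [].

So w = 9 5 6 8 4 7 2 1 3.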